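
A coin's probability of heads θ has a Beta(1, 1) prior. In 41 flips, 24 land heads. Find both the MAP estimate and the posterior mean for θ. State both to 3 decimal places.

MAP: 0.585. Posterior mean: 0.581.

Posterior: Beta(1+24, 1+17) = Beta(25, 18).
Mode = (25−1)/(25+18−2) = 24/41 = 0.585.
Mean = 25/(25+18) = 25/43 = 0.581.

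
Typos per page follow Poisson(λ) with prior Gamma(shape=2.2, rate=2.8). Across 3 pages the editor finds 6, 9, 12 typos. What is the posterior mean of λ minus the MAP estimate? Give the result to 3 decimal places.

Σ counts = 27. Posterior: Gamma(shape = 2.2+27 = 29.2, rate = 2.8+3 = 5.8).
Mode = (α−1)/β = 28.2/5.8 = 4.862.
Mean = α/β = 29.2/5.8 = 5.034.
Difference = 5.034 − 4.862 = 0.172.
The mean is pulled above the mode by the posterior's right skew.

0.172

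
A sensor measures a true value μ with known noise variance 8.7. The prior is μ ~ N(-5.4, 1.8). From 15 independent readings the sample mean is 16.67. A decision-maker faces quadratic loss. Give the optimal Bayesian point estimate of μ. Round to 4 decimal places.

11.2916

Posterior for μ is Normal. Precision-weighted mean: (1/1.8·-5.4 + 15/8.7·16.67) / (1/1.8 + 15/8.7) = 11.2916.
A Normal posterior is symmetric, so mode = mean.
Quadratic loss ⇒ the optimal estimator is the posterior mean.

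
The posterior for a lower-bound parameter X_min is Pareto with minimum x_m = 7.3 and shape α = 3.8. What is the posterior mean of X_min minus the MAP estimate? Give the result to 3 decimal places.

2.607

The Pareto density is strictly decreasing on [x_m, ∞), so the mode is x_m = 7.300.
Mean = α·x_m/(α−1) = 3.8·7.3/2.8 = 9.907.
Difference = 9.907 − 7.300 = 2.607.
Mean > mode: the posterior has a right tail.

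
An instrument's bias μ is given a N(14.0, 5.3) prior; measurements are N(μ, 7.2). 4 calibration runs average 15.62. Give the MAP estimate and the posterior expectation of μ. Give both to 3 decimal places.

MAP: 15.209. Posterior mean: 15.209.

Posterior for μ is Normal. Precision-weighted mean: (1/5.3·14.0 + 4/7.2·15.62) / (1/5.3 + 4/7.2) = 15.209.
A Normal posterior is symmetric, so mode = mean.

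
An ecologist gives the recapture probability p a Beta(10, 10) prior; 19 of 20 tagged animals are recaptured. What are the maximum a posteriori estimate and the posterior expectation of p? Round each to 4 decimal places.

Posterior: Beta(10+19, 10+1) = Beta(29, 11).
Mode = (29−1)/(29+11−2) = 28/38 = 0.7368.
Mean = 29/(29+11) = 29/40 = 0.7250.

maximum a posteriori estimate = 0.7368, posterior expectation = 0.7250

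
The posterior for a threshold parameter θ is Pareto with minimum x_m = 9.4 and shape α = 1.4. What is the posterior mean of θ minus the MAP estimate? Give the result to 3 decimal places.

The Pareto density is strictly decreasing on [x_m, ∞), so the mode is x_m = 9.400.
Mean = α·x_m/(α−1) = 1.4·9.4/0.4 = 32.900.
Difference = 32.900 − 9.400 = 23.500.

23.500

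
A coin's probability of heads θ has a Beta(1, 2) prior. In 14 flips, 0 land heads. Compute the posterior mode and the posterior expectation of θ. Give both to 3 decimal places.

posterior mode = 0.000, posterior expectation = 0.059

Posterior: Beta(1+0, 2+14) = Beta(1, 16).
Since α = 1 ≤ 1 and β > 1, the Beta density is monotone decreasing on [0,1]; the mode is at 0.
Mean = 1/(1+16) = 0.059.
Right-skewed posterior ⇒ mode < mean.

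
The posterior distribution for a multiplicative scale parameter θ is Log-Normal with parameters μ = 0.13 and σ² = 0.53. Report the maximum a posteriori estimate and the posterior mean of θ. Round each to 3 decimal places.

Mode = exp(μ − σ²) = exp(-0.40) = 0.670.
Mean = exp(μ + σ²/2) = exp(0.395) = 1.484.

MAP: 0.670. Posterior mean: 1.484.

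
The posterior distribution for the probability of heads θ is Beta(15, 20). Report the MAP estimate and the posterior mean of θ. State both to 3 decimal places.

Mode = (15−1)/(15+20−2) = 14/33 = 0.424.
Mean = 15/(15+20) = 15/35 = 0.429.
The mean is pulled above the mode by the posterior's right skew.

MAP estimate = 0.424, posterior mean = 0.429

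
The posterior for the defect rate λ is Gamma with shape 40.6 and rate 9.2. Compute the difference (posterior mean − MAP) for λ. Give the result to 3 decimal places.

Mode = (α−1)/β = 39.6/9.2 = 4.304.
Mean = α/β = 40.6/9.2 = 4.413.
Difference = 4.413 − 4.304 = 0.109.

0.109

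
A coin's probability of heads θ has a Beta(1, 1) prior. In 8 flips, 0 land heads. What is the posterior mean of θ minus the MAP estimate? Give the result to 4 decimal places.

Posterior: Beta(1+0, 1+8) = Beta(1, 9).
Since α = 1 ≤ 1 and β > 1, the Beta density is monotone decreasing on [0,1]; the mode is at 0.
Mean = 1/(1+9) = 0.1000.
Difference = 0.1000 − 0.0000 = 0.1000.
The mean is pulled above the mode by the posterior's right skew.

0.1000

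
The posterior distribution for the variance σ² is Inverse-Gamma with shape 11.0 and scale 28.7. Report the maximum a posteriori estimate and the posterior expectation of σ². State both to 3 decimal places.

MAP = 2.392; posterior mean = 2.870

Mode = β/(α+1) = 28.7/12.0 = 2.392.
Mean = β/(α−1) = 28.7/10.0 = 2.870.
The mean is pulled above the mode by the posterior's right skew.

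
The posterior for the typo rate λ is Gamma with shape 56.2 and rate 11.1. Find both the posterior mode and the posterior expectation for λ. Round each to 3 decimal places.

Mode = (α−1)/β = 55.2/11.1 = 4.973.
Mean = α/β = 56.2/11.1 = 5.063.

MAP = 4.973; posterior mean = 5.063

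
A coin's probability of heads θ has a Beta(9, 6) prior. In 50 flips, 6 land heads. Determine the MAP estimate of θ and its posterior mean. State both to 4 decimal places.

MAP: 0.2222. Posterior mean: 0.2308.

Posterior: Beta(9+6, 6+44) = Beta(15, 50).
Mode = (15−1)/(15+50−2) = 14/63 = 0.2222.
Mean = 15/(15+50) = 15/65 = 0.2308.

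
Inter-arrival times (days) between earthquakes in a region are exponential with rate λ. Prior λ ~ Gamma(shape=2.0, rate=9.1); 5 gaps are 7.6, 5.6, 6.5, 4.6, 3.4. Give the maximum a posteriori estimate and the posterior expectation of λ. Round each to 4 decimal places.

Σ times = 27.7. Posterior: Gamma(shape = 2.0+5 = 7.0, rate = 9.1+27.7 = 36.8).
Mode = (α−1)/β = 6.0/36.8 = 0.1630.
Mean = α/β = 7.0/36.8 = 0.1902.

MAP: 0.1630. Posterior mean: 0.1902.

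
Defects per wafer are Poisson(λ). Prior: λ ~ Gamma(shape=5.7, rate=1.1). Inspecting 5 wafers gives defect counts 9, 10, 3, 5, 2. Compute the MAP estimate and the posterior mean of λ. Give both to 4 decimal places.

Σ counts = 29. Posterior: Gamma(shape = 5.7+29 = 34.7, rate = 1.1+5 = 6.1).
Mode = (α−1)/β = 33.7/6.1 = 5.5246.
Mean = α/β = 34.7/6.1 = 5.6885.
Mean > mode: the posterior has a right tail.

λ_MAP = 5.5246, E[λ|data] = 5.6885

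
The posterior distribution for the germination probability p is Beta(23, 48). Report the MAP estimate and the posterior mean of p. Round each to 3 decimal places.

MAP = 0.319; posterior mean = 0.324

Mode = (23−1)/(23+48−2) = 22/69 = 0.319.
Mean = 23/(23+48) = 23/71 = 0.324.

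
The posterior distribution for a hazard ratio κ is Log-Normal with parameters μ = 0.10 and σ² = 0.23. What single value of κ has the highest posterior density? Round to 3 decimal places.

Mode = exp(μ − σ²) = exp(-0.13) = 0.878.
Mean = exp(μ + σ²/2) = exp(0.215) = 1.240.
This is the posterior mode — the MAP estimate.

0.878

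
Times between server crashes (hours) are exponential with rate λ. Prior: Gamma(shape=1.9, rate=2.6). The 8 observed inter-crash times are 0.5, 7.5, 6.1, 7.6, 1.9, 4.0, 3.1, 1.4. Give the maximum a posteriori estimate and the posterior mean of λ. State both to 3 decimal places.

Σ times = 32.1. Posterior: Gamma(shape = 1.9+8 = 9.9, rate = 2.6+32.1 = 34.7).
Mode = (α−1)/β = 8.9/34.7 = 0.256.
Mean = α/β = 9.9/34.7 = 0.285.

MAP = 0.256; posterior mean = 0.285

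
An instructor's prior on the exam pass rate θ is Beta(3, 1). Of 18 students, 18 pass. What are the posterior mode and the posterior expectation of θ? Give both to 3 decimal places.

Posterior: Beta(3+18, 1+0) = Beta(21, 1).
Since β = 1 ≤ 1 and α > 1, the Beta density is monotone increasing on [0,1]; the mode is at 1.
Mean = 21/(21+1) = 0.955.
The mean is pulled below the mode by the posterior's left skew.

MAP = 1.000; posterior mean = 0.955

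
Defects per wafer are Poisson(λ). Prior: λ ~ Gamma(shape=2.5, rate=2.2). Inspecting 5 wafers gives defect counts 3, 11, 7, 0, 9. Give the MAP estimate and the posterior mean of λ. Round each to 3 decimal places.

MAP estimate = 4.375, posterior mean = 4.514

Σ counts = 30. Posterior: Gamma(shape = 2.5+30 = 32.5, rate = 2.2+5 = 7.2).
Mode = (α−1)/β = 31.5/7.2 = 4.375.
Mean = α/β = 32.5/7.2 = 4.514.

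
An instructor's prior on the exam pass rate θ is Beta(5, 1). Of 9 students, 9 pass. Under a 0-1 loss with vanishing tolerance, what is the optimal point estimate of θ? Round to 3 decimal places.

Posterior: Beta(5+9, 1+0) = Beta(14, 1).
Since β = 1 ≤ 1 and α > 1, the Beta density is monotone increasing on [0,1]; the mode is at 1.
Mean = 14/(14+1) = 0.933.
This is the posterior mode — the MAP estimate.

1.000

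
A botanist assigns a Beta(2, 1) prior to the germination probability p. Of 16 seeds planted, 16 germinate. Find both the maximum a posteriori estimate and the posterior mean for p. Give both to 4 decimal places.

Posterior: Beta(2+16, 1+0) = Beta(18, 1).
Since β = 1 ≤ 1 and α > 1, the Beta density is monotone increasing on [0,1]; the mode is at 1.
Mean = 18/(18+1) = 0.9474.

MAP = 1.0000, posterior mean = 0.9474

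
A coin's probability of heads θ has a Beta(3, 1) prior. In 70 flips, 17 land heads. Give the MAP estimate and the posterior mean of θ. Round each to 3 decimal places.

MAP = 0.264, posterior mean = 0.270

Posterior: Beta(3+17, 1+53) = Beta(20, 54).
Mode = (20−1)/(20+54−2) = 19/72 = 0.264.
Mean = 20/(20+54) = 20/74 = 0.270.
The posterior is right-skewed, so the mean exceeds the mode.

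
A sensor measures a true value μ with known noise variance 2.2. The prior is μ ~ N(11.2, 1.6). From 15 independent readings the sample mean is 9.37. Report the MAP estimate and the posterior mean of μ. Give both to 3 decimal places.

μ_MAP = 9.524, E[μ|data] = 9.524

Posterior for μ is Normal. Precision-weighted mean: (1/1.6·11.2 + 15/2.2·9.37) / (1/1.6 + 15/2.2) = 9.524.
A Normal posterior is symmetric, so mode = mean.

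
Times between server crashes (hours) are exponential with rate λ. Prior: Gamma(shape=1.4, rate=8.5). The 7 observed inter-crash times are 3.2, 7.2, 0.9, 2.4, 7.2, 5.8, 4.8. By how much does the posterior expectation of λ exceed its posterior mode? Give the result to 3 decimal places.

0.025

Σ times = 31.5. Posterior: Gamma(shape = 1.4+7 = 8.4, rate = 8.5+31.5 = 40.0).
Mode = (α−1)/β = 7.4/40.0 = 0.185.
Mean = α/β = 8.4/40.0 = 0.210.
Difference = 0.210 − 0.185 = 0.025.
Right-skewed posterior ⇒ mode < mean.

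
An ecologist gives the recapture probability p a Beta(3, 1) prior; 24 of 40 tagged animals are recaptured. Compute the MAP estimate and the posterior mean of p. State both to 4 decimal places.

Posterior: Beta(3+24, 1+16) = Beta(27, 17).
Mode = (27−1)/(27+17−2) = 26/42 = 0.6190.
Mean = 27/(27+17) = 27/44 = 0.6136.

p_MAP = 0.6190, E[p|data] = 0.6136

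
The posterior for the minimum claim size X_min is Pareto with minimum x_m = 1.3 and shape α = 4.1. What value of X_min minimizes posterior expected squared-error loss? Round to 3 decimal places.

1.719

The Pareto density is strictly decreasing on [x_m, ∞), so the mode is x_m = 1.300.
Mean = α·x_m/(α−1) = 4.1·1.3/3.1 = 1.719.
Squared-error loss ⇒ the optimal estimator is the posterior mean.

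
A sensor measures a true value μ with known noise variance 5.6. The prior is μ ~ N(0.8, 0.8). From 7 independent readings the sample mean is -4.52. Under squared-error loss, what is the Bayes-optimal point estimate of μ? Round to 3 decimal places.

-1.860

Posterior for μ is Normal. Precision-weighted mean: (1/0.8·0.8 + 7/5.6·-4.52) / (1/0.8 + 7/5.6) = -1.860.
A Normal posterior is symmetric, so mode = mean.
Squared-error loss ⇒ the optimal estimator is the posterior mean.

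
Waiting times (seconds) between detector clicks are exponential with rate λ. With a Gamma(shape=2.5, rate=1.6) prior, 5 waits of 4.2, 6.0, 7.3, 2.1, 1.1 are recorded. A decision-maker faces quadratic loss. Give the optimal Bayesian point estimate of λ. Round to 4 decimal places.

Σ times = 20.7. Posterior: Gamma(shape = 2.5+5 = 7.5, rate = 1.6+20.7 = 22.3).
Mode = (α−1)/β = 6.5/22.3 = 0.2915.
Mean = α/β = 7.5/22.3 = 0.3363.
Quadratic loss ⇒ the optimal estimator is the posterior mean.

0.3363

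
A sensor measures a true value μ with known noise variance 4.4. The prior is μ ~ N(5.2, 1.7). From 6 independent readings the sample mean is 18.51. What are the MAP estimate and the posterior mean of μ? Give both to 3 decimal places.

MAP estimate = 14.499, posterior mean = 14.499

Posterior for μ is Normal. Precision-weighted mean: (1/1.7·5.2 + 6/4.4·18.51) / (1/1.7 + 6/4.4) = 14.499.
A Normal posterior is symmetric, so mode = mean.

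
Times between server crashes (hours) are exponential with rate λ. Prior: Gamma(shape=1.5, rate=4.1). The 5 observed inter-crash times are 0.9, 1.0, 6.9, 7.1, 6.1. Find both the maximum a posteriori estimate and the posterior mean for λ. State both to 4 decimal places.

Σ times = 22.0. Posterior: Gamma(shape = 1.5+5 = 6.5, rate = 4.1+22.0 = 26.1).
Mode = (α−1)/β = 5.5/26.1 = 0.2107.
Mean = α/β = 6.5/26.1 = 0.2490.

MAP = 0.2107, posterior mean = 0.2490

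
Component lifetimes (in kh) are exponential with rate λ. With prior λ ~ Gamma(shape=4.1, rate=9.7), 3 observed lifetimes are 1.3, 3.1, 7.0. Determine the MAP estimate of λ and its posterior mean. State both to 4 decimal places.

MAP: 0.2891. Posterior mean: 0.3365.

Σ times = 11.4. Posterior: Gamma(shape = 4.1+3 = 7.1, rate = 9.7+11.4 = 21.1).
Mode = (α−1)/β = 6.1/21.1 = 0.2891.
Mean = α/β = 7.1/21.1 = 0.3365.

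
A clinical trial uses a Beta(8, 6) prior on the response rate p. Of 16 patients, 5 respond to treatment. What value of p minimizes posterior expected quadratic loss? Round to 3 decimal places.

Posterior: Beta(8+5, 6+11) = Beta(13, 17).
Mode = (13−1)/(13+17−2) = 12/28 = 0.429.
Mean = 13/(13+17) = 13/30 = 0.433.
Quadratic loss ⇒ the optimal estimator is the posterior mean.

0.433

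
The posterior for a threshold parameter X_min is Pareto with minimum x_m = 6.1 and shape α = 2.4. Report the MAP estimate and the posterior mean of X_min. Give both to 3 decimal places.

The Pareto density is strictly decreasing on [x_m, ∞), so the mode is x_m = 6.100.
Mean = α·x_m/(α−1) = 2.4·6.1/1.4 = 10.457.
The mean is pulled above the mode by the posterior's right skew.

MAP: 6.100. Posterior mean: 10.457.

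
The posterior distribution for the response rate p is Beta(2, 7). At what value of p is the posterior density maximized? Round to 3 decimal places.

Mode = (2−1)/(2+7−2) = 1/7 = 0.143.
Mean = 2/(2+7) = 2/9 = 0.222.
This is the posterior mode — the MAP estimate.

0.143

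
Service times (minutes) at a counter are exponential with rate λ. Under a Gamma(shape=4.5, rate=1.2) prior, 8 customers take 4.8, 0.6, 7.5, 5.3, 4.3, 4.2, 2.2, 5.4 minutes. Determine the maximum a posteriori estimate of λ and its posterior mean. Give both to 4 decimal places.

λ_MAP = 0.3239, E[λ|data] = 0.3521

Σ times = 34.3. Posterior: Gamma(shape = 4.5+8 = 12.5, rate = 1.2+34.3 = 35.5).
Mode = (α−1)/β = 11.5/35.5 = 0.3239.
Mean = α/β = 12.5/35.5 = 0.3521.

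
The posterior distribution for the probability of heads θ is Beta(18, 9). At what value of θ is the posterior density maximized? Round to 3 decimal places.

0.680

Mode = (18−1)/(18+9−2) = 17/25 = 0.680.
Mean = 18/(18+9) = 18/27 = 0.667.
This is the posterior mode — the MAP estimate.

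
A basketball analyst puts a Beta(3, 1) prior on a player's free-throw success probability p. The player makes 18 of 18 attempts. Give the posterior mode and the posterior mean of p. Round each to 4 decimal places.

Posterior: Beta(3+18, 1+0) = Beta(21, 1).
Since β = 1 ≤ 1 and α > 1, the Beta density is monotone increasing on [0,1]; the mode is at 1.
Mean = 21/(21+1) = 0.9545.
The posterior is left-skewed, so the mode exceeds the mean.

posterior mode = 1.0000, posterior mean = 0.9545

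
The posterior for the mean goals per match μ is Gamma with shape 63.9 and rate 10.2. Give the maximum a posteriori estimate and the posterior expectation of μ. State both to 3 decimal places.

Mode = (α−1)/β = 62.9/10.2 = 6.167.
Mean = α/β = 63.9/10.2 = 6.265.

μ_MAP = 6.167, E[μ|data] = 6.265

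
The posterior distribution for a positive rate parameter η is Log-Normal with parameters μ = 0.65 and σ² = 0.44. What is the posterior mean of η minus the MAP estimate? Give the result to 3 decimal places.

1.153

Mode = exp(μ − σ²) = exp(0.21) = 1.234.
Mean = exp(μ + σ²/2) = exp(0.870) = 2.387.
Difference = 2.387 − 1.234 = 1.153.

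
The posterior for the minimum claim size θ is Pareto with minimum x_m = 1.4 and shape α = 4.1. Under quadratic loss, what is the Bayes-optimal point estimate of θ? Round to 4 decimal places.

The Pareto density is strictly decreasing on [x_m, ∞), so the mode is x_m = 1.4000.
Mean = α·x_m/(α−1) = 4.1·1.4/3.1 = 1.8516.
Quadratic loss ⇒ the optimal estimator is the posterior mean.

1.8516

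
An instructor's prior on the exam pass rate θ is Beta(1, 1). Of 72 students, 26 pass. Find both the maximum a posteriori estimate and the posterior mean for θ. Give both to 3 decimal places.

maximum a posteriori estimate = 0.361, posterior mean = 0.365

Posterior: Beta(1+26, 1+46) = Beta(27, 47).
Mode = (27−1)/(27+47−2) = 26/72 = 0.361.
With a flat prior the MAP equals the MLE, 26/72.
Mean = 27/(27+47) = 27/74 = 0.365.
Mean > mode: the posterior has a right tail.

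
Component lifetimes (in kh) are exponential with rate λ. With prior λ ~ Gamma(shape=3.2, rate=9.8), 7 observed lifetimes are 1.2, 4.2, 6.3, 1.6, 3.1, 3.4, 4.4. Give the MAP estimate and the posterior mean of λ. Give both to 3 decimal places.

Σ times = 24.2. Posterior: Gamma(shape = 3.2+7 = 10.2, rate = 9.8+24.2 = 34.0).
Mode = (α−1)/β = 9.2/34.0 = 0.271.
Mean = α/β = 10.2/34.0 = 0.300.

MAP estimate = 0.271, posterior mean = 0.300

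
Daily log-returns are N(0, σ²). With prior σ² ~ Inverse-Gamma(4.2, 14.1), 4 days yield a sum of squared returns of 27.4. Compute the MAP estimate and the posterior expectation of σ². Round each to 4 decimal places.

Posterior: Inverse-Gamma(shape = 4.2+4/2 = 6.2, scale = 14.1+27.4/2 = 27.8).
Mode = β/(α+1) = 27.8/7.2 = 3.8611.
Mean = β/(α−1) = 27.8/5.2 = 5.3462.

MAP = 3.8611; posterior mean = 5.3462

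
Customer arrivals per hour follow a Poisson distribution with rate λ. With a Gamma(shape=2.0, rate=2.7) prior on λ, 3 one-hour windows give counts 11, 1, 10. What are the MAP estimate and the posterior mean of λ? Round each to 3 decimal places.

Σ counts = 22. Posterior: Gamma(shape = 2.0+22 = 24.0, rate = 2.7+3 = 5.7).
Mode = (α−1)/β = 23.0/5.7 = 4.035.
Mean = α/β = 24.0/5.7 = 4.211.

MAP estimate = 4.035, posterior mean = 4.211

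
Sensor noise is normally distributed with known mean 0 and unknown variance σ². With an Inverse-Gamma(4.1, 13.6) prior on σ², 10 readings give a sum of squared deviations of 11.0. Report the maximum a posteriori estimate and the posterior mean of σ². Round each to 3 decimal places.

MAP = 1.891; posterior mean = 2.358

Posterior: Inverse-Gamma(shape = 4.1+10/2 = 9.1, scale = 13.6+11.0/2 = 19.1).
Mode = β/(α+1) = 19.1/10.1 = 1.891.
Mean = β/(α−1) = 19.1/8.1 = 2.358.
The posterior is right-skewed, so the mean exceeds the mode.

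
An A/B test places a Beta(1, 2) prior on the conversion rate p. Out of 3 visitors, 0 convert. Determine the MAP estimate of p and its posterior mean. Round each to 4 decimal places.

Posterior: Beta(1+0, 2+3) = Beta(1, 5).
Since α = 1 ≤ 1 and β > 1, the Beta density is monotone decreasing on [0,1]; the mode is at 0.
Mean = 1/(1+5) = 0.1667.
The mean is pulled above the mode by the posterior's right skew.

MAP estimate = 0.0000, posterior mean = 0.1667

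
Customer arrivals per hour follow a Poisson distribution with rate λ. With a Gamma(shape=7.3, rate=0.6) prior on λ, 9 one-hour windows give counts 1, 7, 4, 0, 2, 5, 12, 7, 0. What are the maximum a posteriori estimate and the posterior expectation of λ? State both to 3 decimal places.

Σ counts = 38. Posterior: Gamma(shape = 7.3+38 = 45.3, rate = 0.6+9 = 9.6).
Mode = (α−1)/β = 44.3/9.6 = 4.615.
Mean = α/β = 45.3/9.6 = 4.719.

MAP = 4.615; posterior mean = 4.719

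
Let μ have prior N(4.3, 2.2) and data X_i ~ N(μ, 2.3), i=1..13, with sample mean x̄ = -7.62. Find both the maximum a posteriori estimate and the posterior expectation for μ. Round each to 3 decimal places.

MAP: -6.733. Posterior mean: -6.733.

Posterior for μ is Normal. Precision-weighted mean: (1/2.2·4.3 + 13/2.3·-7.62) / (1/2.2 + 13/2.3) = -6.733.
A Normal posterior is symmetric, so mode = mean.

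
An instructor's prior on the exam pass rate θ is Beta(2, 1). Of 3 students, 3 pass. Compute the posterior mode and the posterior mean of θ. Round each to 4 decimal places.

Posterior: Beta(2+3, 1+0) = Beta(5, 1).
Since β = 1 ≤ 1 and α > 1, the Beta density is monotone increasing on [0,1]; the mode is at 1.
Mean = 5/(5+1) = 0.8333.

MAP = 1.0000; posterior mean = 0.8333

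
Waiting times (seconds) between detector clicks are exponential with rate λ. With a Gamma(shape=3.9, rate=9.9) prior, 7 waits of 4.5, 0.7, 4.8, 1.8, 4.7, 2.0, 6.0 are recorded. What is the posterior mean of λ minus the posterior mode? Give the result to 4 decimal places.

0.0291

Σ times = 24.5. Posterior: Gamma(shape = 3.9+7 = 10.9, rate = 9.9+24.5 = 34.4).
Mode = (α−1)/β = 9.9/34.4 = 0.2878.
Mean = α/β = 10.9/34.4 = 0.3169.
Difference = 0.3169 − 0.2878 = 0.0291.
Mean > mode: the posterior has a right tail.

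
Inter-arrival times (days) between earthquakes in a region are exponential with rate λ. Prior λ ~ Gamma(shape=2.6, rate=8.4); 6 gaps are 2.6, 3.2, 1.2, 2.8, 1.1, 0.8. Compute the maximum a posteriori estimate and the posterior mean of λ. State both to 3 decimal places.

Σ times = 11.7. Posterior: Gamma(shape = 2.6+6 = 8.6, rate = 8.4+11.7 = 20.1).
Mode = (α−1)/β = 7.6/20.1 = 0.378.
Mean = α/β = 8.6/20.1 = 0.428.

MAP = 0.378; posterior mean = 0.428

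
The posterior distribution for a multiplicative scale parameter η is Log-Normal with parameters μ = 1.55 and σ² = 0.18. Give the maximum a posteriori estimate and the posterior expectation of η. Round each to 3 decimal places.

η_MAP = 3.935, E[η|data] = 5.155

Mode = exp(μ − σ²) = exp(1.37) = 3.935.
Mean = exp(μ + σ²/2) = exp(1.640) = 5.155.
The mean is pulled above the mode by the posterior's right skew.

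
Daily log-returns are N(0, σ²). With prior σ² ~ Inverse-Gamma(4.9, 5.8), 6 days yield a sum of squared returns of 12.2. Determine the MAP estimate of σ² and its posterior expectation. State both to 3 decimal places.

Posterior: Inverse-Gamma(shape = 4.9+6/2 = 7.9, scale = 5.8+12.2/2 = 11.9).
Mode = β/(α+1) = 11.9/8.9 = 1.337.
Mean = β/(α−1) = 11.9/6.9 = 1.725.

MAP: 1.337. Posterior mean: 1.725.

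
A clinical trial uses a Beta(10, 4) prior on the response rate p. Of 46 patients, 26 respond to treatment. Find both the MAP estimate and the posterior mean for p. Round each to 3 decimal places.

p_MAP = 0.603, E[p|data] = 0.600

Posterior: Beta(10+26, 4+20) = Beta(36, 24).
Mode = (36−1)/(36+24−2) = 35/58 = 0.603.
Mean = 36/(36+24) = 36/60 = 0.600.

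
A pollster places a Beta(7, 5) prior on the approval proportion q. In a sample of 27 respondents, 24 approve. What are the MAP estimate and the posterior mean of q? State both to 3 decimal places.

MAP = 0.811; posterior mean = 0.795

Posterior: Beta(7+24, 5+3) = Beta(31, 8).
Mode = (31−1)/(31+8−2) = 30/37 = 0.811.
Mean = 31/(31+8) = 31/39 = 0.795.
Left-skewed posterior ⇒ mean < mode.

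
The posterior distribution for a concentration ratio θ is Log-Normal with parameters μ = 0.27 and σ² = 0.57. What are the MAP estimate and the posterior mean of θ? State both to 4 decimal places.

Mode = exp(μ − σ²) = exp(-0.30) = 0.7408.
Mean = exp(μ + σ²/2) = exp(0.555) = 1.7419.

MAP: 0.7408. Posterior mean: 1.7419.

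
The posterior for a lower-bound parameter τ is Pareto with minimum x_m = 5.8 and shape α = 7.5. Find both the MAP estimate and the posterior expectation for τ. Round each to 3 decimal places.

The Pareto density is strictly decreasing on [x_m, ∞), so the mode is x_m = 5.800.
Mean = α·x_m/(α−1) = 7.5·5.8/6.5 = 6.692.

MAP = 5.800, posterior mean = 6.692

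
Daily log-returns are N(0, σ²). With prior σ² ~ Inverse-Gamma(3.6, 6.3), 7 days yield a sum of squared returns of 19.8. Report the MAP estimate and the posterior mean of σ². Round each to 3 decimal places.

Posterior: Inverse-Gamma(shape = 3.6+7/2 = 7.1, scale = 6.3+19.8/2 = 16.2).
Mode = β/(α+1) = 16.2/8.1 = 2.000.
Mean = β/(α−1) = 16.2/6.1 = 2.656.

σ²_MAP = 2.000, E[σ²|data] = 2.656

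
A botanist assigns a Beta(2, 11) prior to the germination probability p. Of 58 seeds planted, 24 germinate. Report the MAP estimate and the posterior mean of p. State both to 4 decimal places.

p_MAP = 0.3623, E[p|data] = 0.3662

Posterior: Beta(2+24, 11+34) = Beta(26, 45).
Mode = (26−1)/(26+45−2) = 25/69 = 0.3623.
Mean = 26/(26+45) = 26/71 = 0.3662.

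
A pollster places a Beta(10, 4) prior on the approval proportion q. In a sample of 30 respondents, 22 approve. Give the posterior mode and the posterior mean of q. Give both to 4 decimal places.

Posterior: Beta(10+22, 4+8) = Beta(32, 12).
Mode = (32−1)/(32+12−2) = 31/42 = 0.7381.
Mean = 32/(32+12) = 32/44 = 0.7273.
Mode > mean: the posterior has a left tail.

MAP = 0.7381, posterior mean = 0.7273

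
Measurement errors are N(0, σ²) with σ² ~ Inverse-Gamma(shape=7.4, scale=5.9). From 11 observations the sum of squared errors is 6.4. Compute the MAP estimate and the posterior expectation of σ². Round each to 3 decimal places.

MAP = 0.655; posterior mean = 0.765

Posterior: Inverse-Gamma(shape = 7.4+11/2 = 12.9, scale = 5.9+6.4/2 = 9.1).
Mode = β/(α+1) = 9.1/13.9 = 0.655.
Mean = β/(α−1) = 9.1/11.9 = 0.765.
The mean is pulled above the mode by the posterior's right skew.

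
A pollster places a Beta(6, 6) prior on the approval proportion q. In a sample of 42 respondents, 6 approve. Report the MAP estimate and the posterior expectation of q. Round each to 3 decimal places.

MAP = 0.212; posterior mean = 0.222

Posterior: Beta(6+6, 6+36) = Beta(12, 42).
Mode = (12−1)/(12+42−2) = 11/52 = 0.212.
Mean = 12/(12+42) = 12/54 = 0.222.
Mean > mode: the posterior has a right tail.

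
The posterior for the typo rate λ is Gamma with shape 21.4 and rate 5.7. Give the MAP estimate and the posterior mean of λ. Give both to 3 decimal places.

MAP = 3.579; posterior mean = 3.754

Mode = (α−1)/β = 20.4/5.7 = 3.579.
Mean = α/β = 21.4/5.7 = 3.754.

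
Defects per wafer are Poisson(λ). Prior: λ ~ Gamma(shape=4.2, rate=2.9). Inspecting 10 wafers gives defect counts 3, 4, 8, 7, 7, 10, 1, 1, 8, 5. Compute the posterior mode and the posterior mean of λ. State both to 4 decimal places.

MAP = 4.4341; posterior mean = 4.5116

Σ counts = 54. Posterior: Gamma(shape = 4.2+54 = 58.2, rate = 2.9+10 = 12.9).
Mode = (α−1)/β = 57.2/12.9 = 4.4341.
Mean = α/β = 58.2/12.9 = 4.5116.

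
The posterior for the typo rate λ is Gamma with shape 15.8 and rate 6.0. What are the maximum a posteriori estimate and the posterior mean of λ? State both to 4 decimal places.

MAP = 2.4667, posterior mean = 2.6333

Mode = (α−1)/β = 14.8/6.0 = 2.4667.
Mean = α/β = 15.8/6.0 = 2.6333.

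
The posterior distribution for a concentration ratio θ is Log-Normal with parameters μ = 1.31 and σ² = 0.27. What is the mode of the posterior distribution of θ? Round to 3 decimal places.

2.829

Mode = exp(μ − σ²) = exp(1.04) = 2.829.
Mean = exp(μ + σ²/2) = exp(1.445) = 4.242.
This is the posterior mode — the MAP estimate.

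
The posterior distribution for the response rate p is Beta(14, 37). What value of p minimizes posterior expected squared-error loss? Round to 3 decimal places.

0.275

Mode = (14−1)/(14+37−2) = 13/49 = 0.265.
Mean = 14/(14+37) = 14/51 = 0.275.
Squared-error loss ⇒ the optimal estimator is the posterior mean.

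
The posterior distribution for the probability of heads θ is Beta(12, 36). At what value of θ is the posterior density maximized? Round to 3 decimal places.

Mode = (12−1)/(12+36−2) = 11/46 = 0.239.
Mean = 12/(12+36) = 12/48 = 0.250.
This is the posterior mode — the MAP estimate.

0.239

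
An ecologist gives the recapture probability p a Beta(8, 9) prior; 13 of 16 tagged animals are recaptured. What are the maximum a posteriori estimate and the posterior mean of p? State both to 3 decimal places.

Posterior: Beta(8+13, 9+3) = Beta(21, 12).
Mode = (21−1)/(21+12−2) = 20/31 = 0.645.
Mean = 21/(21+12) = 21/33 = 0.636.
The mean is pulled below the mode by the posterior's left skew.

MAP: 0.645. Posterior mean: 0.636.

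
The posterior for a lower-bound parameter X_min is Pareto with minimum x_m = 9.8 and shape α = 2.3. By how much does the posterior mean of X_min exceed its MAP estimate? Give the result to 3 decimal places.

7.538

The Pareto density is strictly decreasing on [x_m, ∞), so the mode is x_m = 9.800.
Mean = α·x_m/(α−1) = 2.3·9.8/1.3 = 17.338.
Difference = 17.338 − 9.800 = 7.538.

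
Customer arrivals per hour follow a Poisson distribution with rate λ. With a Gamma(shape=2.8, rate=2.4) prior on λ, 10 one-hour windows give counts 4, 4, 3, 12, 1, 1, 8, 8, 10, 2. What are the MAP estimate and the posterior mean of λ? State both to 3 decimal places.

Σ counts = 53. Posterior: Gamma(shape = 2.8+53 = 55.8, rate = 2.4+10 = 12.4).
Mode = (α−1)/β = 54.8/12.4 = 4.419.
Mean = α/β = 55.8/12.4 = 4.500.

MAP = 4.419, posterior mean = 4.500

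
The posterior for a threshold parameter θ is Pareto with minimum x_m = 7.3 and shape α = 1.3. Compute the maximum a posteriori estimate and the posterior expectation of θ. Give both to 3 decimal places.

θ_MAP = 7.300, E[θ|data] = 31.633

The Pareto density is strictly decreasing on [x_m, ∞), so the mode is x_m = 7.300.
Mean = α·x_m/(α−1) = 1.3·7.3/0.3 = 31.633.
Mean > mode: the posterior has a right tail.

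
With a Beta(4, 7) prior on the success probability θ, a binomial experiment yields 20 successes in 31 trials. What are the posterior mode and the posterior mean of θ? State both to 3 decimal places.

Posterior: Beta(4+20, 7+11) = Beta(24, 18).
Mode = (24−1)/(24+18−2) = 23/40 = 0.575.
Mean = 24/(24+18) = 24/42 = 0.571.
Mode > mean: the posterior has a left tail.

MAP: 0.575. Posterior mean: 0.571.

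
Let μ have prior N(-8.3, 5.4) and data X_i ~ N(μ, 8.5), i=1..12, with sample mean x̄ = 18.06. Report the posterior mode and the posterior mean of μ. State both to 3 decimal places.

posterior mode = 15.003, posterior mean = 15.003

Posterior for μ is Normal. Precision-weighted mean: (1/5.4·-8.3 + 12/8.5·18.06) / (1/5.4 + 12/8.5) = 15.003.
A Normal posterior is symmetric, so mode = mean.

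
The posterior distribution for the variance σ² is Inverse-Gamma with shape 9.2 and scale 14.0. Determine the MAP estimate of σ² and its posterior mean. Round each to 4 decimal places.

MAP = 1.3725; posterior mean = 1.7073

Mode = β/(α+1) = 14.0/10.2 = 1.3725.
Mean = β/(α−1) = 14.0/8.2 = 1.7073.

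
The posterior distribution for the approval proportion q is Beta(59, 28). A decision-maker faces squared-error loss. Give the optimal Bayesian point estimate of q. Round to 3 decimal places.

0.678

Mode = (59−1)/(59+28−2) = 58/85 = 0.682.
Mean = 59/(59+28) = 59/87 = 0.678.
Squared-error loss ⇒ the optimal estimator is the posterior mean.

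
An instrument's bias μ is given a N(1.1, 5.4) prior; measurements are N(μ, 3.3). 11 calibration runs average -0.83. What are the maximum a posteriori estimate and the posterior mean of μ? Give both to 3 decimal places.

μ_MAP = -0.728, E[μ|data] = -0.728

Posterior for μ is Normal. Precision-weighted mean: (1/5.4·1.1 + 11/3.3·-0.83) / (1/5.4 + 11/3.3) = -0.728.
A Normal posterior is symmetric, so mode = mean.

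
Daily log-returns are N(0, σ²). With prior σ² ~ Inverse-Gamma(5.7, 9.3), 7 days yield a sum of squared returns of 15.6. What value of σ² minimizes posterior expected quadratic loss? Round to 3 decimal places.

2.085

Posterior: Inverse-Gamma(shape = 5.7+7/2 = 9.2, scale = 9.3+15.6/2 = 17.1).
Mode = β/(α+1) = 17.1/10.2 = 1.676.
Mean = β/(α−1) = 17.1/8.2 = 2.085.
Quadratic loss ⇒ the optimal estimator is the posterior mean.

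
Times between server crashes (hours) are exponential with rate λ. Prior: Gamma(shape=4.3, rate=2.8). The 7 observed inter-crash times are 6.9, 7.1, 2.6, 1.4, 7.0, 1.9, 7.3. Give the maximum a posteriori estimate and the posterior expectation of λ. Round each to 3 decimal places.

Σ times = 34.2. Posterior: Gamma(shape = 4.3+7 = 11.3, rate = 2.8+34.2 = 37.0).
Mode = (α−1)/β = 10.3/37.0 = 0.278.
Mean = α/β = 11.3/37.0 = 0.305.

MAP = 0.278, posterior mean = 0.305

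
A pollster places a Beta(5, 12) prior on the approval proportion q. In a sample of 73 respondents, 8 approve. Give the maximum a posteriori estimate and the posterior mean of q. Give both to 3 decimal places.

Posterior: Beta(5+8, 12+65) = Beta(13, 77).
Mode = (13−1)/(13+77−2) = 12/88 = 0.136.
Mean = 13/(13+77) = 13/90 = 0.144.

MAP = 0.136, posterior mean = 0.144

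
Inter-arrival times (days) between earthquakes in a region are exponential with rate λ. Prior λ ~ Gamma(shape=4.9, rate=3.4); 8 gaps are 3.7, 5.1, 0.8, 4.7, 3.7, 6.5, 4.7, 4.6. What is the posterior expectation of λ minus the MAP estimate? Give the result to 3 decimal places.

0.027

Σ times = 33.8. Posterior: Gamma(shape = 4.9+8 = 12.9, rate = 3.4+33.8 = 37.2).
Mode = (α−1)/β = 11.9/37.2 = 0.320.
Mean = α/β = 12.9/37.2 = 0.347.
Difference = 0.347 − 0.320 = 0.027.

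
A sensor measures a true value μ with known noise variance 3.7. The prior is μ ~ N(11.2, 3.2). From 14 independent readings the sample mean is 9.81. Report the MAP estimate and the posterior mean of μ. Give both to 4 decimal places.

Posterior for μ is Normal. Precision-weighted mean: (1/3.2·11.2 + 14/3.7·9.81) / (1/3.2 + 14/3.7) = 9.9160.
A Normal posterior is symmetric, so mode = mean.

MAP estimate = 9.9160, posterior mean = 9.9160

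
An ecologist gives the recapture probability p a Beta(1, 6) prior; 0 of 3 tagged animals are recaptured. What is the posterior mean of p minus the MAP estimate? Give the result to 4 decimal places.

Posterior: Beta(1+0, 6+3) = Beta(1, 9).
Since α = 1 ≤ 1 and β > 1, the Beta density is monotone decreasing on [0,1]; the mode is at 0.
Mean = 1/(1+9) = 0.1000.
Difference = 0.1000 − 0.0000 = 0.1000.

0.1000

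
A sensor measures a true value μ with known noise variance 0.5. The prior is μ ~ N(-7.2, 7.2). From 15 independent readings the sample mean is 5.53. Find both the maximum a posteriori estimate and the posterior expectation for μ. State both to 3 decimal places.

MAP = 5.471; posterior mean = 5.471

Posterior for μ is Normal. Precision-weighted mean: (1/7.2·-7.2 + 15/0.5·5.53) / (1/7.2 + 15/0.5) = 5.471.
A Normal posterior is symmetric, so mode = mean.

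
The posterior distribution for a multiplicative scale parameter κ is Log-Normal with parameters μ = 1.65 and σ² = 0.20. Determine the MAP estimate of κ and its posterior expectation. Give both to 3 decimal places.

Mode = exp(μ − σ²) = exp(1.45) = 4.263.
Mean = exp(μ + σ²/2) = exp(1.750) = 5.755.

MAP: 4.263. Posterior mean: 5.755.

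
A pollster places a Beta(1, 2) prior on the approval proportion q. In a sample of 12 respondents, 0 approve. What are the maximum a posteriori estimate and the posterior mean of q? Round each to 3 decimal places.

Posterior: Beta(1+0, 2+12) = Beta(1, 14).
Since α = 1 ≤ 1 and β > 1, the Beta density is monotone decreasing on [0,1]; the mode is at 0.
Mean = 1/(1+14) = 0.067.

MAP = 0.000; posterior mean = 0.067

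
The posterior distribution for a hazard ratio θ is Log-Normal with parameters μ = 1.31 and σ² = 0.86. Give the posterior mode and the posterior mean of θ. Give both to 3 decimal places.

Mode = exp(μ − σ²) = exp(0.45) = 1.568.
Mean = exp(μ + σ²/2) = exp(1.740) = 5.697.
Mean > mode: the posterior has a right tail.

MAP: 1.568. Posterior mean: 5.697.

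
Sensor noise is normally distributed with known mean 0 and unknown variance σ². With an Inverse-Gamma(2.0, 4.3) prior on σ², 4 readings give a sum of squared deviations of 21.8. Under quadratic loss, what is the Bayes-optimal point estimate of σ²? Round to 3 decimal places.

Posterior: Inverse-Gamma(shape = 2.0+4/2 = 4.0, scale = 4.3+21.8/2 = 15.2).
Mode = β/(α+1) = 15.2/5.0 = 3.040.
Mean = β/(α−1) = 15.2/3.0 = 5.067.
Quadratic loss ⇒ the optimal estimator is the posterior mean.

5.067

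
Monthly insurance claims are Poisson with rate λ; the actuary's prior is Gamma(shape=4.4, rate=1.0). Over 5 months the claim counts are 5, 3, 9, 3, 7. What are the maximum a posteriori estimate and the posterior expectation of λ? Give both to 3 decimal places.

Σ counts = 27. Posterior: Gamma(shape = 4.4+27 = 31.4, rate = 1.0+5 = 6.0).
Mode = (α−1)/β = 30.4/6.0 = 5.067.
Mean = α/β = 31.4/6.0 = 5.233.

maximum a posteriori estimate = 5.067, posterior expectation = 5.233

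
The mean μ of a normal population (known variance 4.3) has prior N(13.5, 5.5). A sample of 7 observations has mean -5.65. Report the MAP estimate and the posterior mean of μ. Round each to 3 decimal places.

MAP estimate = -3.726, posterior mean = -3.726

Posterior for μ is Normal. Precision-weighted mean: (1/5.5·13.5 + 7/4.3·-5.65) / (1/5.5 + 7/4.3) = -3.726.
A Normal posterior is symmetric, so mode = mean.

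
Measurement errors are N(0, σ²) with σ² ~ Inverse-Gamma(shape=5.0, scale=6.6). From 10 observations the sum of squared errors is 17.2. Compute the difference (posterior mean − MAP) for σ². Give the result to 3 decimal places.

Posterior: Inverse-Gamma(shape = 5.0+10/2 = 10.0, scale = 6.6+17.2/2 = 15.2).
Mode = β/(α+1) = 15.2/11.0 = 1.382.
Mean = β/(α−1) = 15.2/9.0 = 1.689.
Difference = 1.689 − 1.382 = 0.307.

0.307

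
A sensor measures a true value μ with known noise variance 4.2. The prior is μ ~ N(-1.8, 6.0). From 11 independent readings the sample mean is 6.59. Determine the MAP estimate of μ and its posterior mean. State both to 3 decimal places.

MAP = 6.088, posterior mean = 6.088

Posterior for μ is Normal. Precision-weighted mean: (1/6.0·-1.8 + 11/4.2·6.59) / (1/6.0 + 11/4.2) = 6.088.
A Normal posterior is symmetric, so mode = mean.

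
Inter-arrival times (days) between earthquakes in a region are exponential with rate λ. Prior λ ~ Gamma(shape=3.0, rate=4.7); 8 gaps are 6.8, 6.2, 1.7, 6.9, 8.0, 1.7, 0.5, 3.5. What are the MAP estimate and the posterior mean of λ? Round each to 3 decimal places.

MAP = 0.250; posterior mean = 0.275

Σ times = 35.3. Posterior: Gamma(shape = 3.0+8 = 11.0, rate = 4.7+35.3 = 40.0).
Mode = (α−1)/β = 10.0/40.0 = 0.250.
Mean = α/β = 11.0/40.0 = 0.275.
The posterior is right-skewed, so the mean exceeds the mode.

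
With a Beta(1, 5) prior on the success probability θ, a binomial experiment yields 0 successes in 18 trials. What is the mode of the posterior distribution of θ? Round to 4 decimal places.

0.0000

Posterior: Beta(1+0, 5+18) = Beta(1, 23).
Since α = 1 ≤ 1 and β > 1, the Beta density is monotone decreasing on [0,1]; the mode is at 0.
Mean = 1/(1+23) = 0.0417.
This is the posterior mode — the MAP estimate.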